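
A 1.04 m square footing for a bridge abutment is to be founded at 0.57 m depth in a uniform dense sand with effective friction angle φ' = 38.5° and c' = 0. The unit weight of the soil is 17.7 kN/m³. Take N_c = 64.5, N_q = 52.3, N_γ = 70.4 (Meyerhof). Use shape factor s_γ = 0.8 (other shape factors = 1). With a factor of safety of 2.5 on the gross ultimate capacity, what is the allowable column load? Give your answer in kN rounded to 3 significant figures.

Overburden at base level: q = 17.7 × 0.57 = 10.089 kPa.
Surcharge term q·N_q = 10.089 × 52.3 = 527.65 kPa; self-weight term 0.5·γ·B·N_γ·s_γ = 0.5 × 17.7 × 1.04 × 70.4 × 0.8 = 518.37 kPa.
q_ult = 527.65 + 518.37 = 1046 kPa.
Gross allowable pressure q_all = 1046 / 2.5 = 418.41 kPa.
Footing area = 1.0816 m², so allowable column load = 418.41 × 1.0816 = 452.55 kN.

P_all ≈ 453 kN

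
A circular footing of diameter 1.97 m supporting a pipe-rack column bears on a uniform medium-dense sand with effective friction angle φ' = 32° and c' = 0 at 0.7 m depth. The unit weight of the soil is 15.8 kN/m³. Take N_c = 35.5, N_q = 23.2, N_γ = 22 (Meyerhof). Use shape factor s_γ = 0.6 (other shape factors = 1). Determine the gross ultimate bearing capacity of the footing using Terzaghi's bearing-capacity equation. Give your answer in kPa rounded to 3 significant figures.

q = γ·D_f = 15.8 × 0.7 = 11.06 kPa.
q·N_q = 11.06 × 23.2 = 256.59 kPa
0.5·γ·B·N_γ·s_γ = 0.5 × 15.8 × 1.97 × 22 × 0.6 = 205.43 kPa
q_ult = 256.59 + 205.43 = 462.02 kPa.

q_ult ≈ 462 kPa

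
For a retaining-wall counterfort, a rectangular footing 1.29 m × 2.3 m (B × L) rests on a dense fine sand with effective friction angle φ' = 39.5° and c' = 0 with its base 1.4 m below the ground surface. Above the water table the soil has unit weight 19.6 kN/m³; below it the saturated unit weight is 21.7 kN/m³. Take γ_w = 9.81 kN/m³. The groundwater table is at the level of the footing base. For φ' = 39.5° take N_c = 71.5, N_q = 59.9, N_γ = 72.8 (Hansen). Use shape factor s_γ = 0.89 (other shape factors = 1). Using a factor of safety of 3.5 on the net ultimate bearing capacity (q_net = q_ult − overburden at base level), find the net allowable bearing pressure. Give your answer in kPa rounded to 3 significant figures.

Effective surcharge at the founding depth q = γ·D_f = 19.6 × 1.4 = 27.44 kPa.
The water table coincides with the base, so in the self-weight term γ → γ' = 11.89 kN/m³.
q_ult = q·N_q + 0.5·γ·B·N_γ·s_γ
     = 27.44 × 59.9 + 0.5 × 11.89 × 1.29 × 72.8 × 0.89
     = 1643.7 + 496.89 = 2140.5 kPa.
q_net = 2140.5 − 27.44 = 2113.1 kPa.
q_all(net) = 2113.1 / 3.5 = 603.75 kPa.

q_all(net) ≈ 604 kPa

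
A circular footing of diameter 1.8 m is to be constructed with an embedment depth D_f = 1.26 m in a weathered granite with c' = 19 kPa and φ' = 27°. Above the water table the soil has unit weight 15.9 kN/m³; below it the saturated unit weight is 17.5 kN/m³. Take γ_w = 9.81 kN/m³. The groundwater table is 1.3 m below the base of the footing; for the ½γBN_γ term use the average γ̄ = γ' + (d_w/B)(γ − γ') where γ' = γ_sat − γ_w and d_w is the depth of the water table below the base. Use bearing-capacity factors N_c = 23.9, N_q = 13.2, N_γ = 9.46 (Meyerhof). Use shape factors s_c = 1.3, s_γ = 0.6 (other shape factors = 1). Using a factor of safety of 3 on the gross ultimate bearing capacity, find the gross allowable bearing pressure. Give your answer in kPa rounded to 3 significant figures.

Overburden at base level: q = 15.9 × 1.26 = 20.034 kPa.
The water table is 1.3 m below the base (< B = 1.8 m), so the ½γBN_γ term uses γ̄ = γ' + (d_w/B)(γ − γ') = 7.69 + (1.3/1.8)(15.9 − 7.69) = 13.619 kN/m³.
Cohesion term c·N_c·s_c = 19 × 23.9 × 1.3 = 590.33 kPa; surcharge term q·N_q = 20.034 × 13.2 = 264.45 kPa; self-weight term 0.5·γ·B·N_γ·s_γ = 0.5 × 13.619 × 1.8 × 9.46 × 0.6 = 69.574 kPa.
q_ult = 590.33 + 264.45 + 69.574 = 924.35 kPa.
q_all = 924.35 / 3 = 308.12 kPa.

q_all ≈ 308 kPa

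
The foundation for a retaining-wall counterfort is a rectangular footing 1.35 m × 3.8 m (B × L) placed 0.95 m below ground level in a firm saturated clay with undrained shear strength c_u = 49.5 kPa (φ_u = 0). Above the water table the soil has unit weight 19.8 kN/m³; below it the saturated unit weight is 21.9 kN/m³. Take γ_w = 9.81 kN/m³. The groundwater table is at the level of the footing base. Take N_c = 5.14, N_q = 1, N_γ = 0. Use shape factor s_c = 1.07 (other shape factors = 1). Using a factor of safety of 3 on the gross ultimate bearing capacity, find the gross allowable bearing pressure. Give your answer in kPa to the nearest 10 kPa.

Overburden at base level: q = 19.8 × 0.95 = 18.81 kPa.
Cohesion term c·N_c·s_c = 49.5 × 5.14 × 1.07 = 272.24 kPa; surcharge term q·N_q = 18.81 × 1 = 18.81 kPa.
q_ult = 272.24 + 18.81 = 291.05 kPa.
q_all = 291.05 / 3 = 97.017 kPa.

q_all ≈ 100 kPa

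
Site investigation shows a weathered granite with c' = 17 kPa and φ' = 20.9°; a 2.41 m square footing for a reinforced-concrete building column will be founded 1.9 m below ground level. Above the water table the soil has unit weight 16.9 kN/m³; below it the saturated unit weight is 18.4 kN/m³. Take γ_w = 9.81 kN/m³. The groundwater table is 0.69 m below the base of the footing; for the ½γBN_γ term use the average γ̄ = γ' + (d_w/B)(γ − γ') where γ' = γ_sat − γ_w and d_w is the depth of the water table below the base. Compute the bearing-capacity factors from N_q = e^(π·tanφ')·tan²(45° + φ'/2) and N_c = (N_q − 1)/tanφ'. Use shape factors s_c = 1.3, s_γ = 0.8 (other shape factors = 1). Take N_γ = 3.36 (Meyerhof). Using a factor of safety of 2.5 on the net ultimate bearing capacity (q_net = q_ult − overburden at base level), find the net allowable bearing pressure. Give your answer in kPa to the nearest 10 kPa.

q_all(net) ≈ 230 kPa

N_q = e^(π·tan20.9°)·tan²(55.45°) = 7; N_c = (N_q − 1)/tanφ' = 15.71.
Effective surcharge at the founding depth q = γ·D_f = 16.9 × 1.9 = 32.11 kPa.
With d_w = 0.69 m < B, γ̄ = 8.59 + (0.69/2.41) × (16.9 − 8.59) = 10.969 kN/m³.
q_ult = c·N_c·s_c + q·N_q + 0.5·γ·B·N_γ·s_γ
     = 17 × 15.713 × 1.3 + 32.11 × 7.0002 + 0.5 × 10.969 × 2.41 × 3.36 × 0.8
     = 347.26 + 224.78 + 35.53 = 607.57 kPa.
q_net = 607.57 − 32.11 = 575.46 kPa.
q_all(net) = 575.46 / 2.5 = 230.18 kPa.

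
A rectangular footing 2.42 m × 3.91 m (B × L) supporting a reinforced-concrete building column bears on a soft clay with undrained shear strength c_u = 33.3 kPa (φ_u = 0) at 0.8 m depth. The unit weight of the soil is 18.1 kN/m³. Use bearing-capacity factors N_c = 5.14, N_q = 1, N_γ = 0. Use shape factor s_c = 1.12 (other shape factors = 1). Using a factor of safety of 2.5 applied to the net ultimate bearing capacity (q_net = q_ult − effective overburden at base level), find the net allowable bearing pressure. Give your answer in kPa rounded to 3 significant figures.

q_all(net) ≈ 76.7 kPa

Effective surcharge at the founding depth q = γ·D_f = 18.1 × 0.8 = 14.48 kPa.
q_ult = c·N_c·s_c + q·N_q
     = 33.3 × 5.14 × 1.12 + 14.48 × 1
     = 191.7 + 14.48 = 206.18 kPa.
Net ultimate: q_net = 206.18 − 14.48 = 191.7 kPa.
q_all(net) = 191.7 / 2.5 = 76.681 kPa.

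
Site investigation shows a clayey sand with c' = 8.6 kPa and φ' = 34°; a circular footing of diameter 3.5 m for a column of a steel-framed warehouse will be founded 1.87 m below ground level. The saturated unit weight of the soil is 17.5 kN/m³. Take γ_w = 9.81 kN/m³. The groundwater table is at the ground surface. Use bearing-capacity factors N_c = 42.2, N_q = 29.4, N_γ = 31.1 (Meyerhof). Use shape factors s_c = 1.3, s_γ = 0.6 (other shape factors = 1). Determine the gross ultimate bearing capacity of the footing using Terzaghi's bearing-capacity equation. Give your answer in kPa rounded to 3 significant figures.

q_ult ≈ 1150 kPa

Water table at ground surface, so effective unit weight γ' = 17.5 − 9.81 = 7.69 kN/m³ is used throughout; overburden q = 7.69 × 1.87 = 14.38 kPa; the same γ' applies in the ½γBN_γ term.
Cohesion term c·N_c·s_c = 8.6 × 42.2 × 1.3 = 471.8 kPa; surcharge term q·N_q = 14.38 × 29.4 = 422.78 kPa; self-weight term 0.5·γ·B·N_γ·s_γ = 0.5 × 7.69 × 3.5 × 31.1 × 0.6 = 251.12 kPa.
q_ult = 471.8 + 422.78 + 251.12 = 1145.7 kPa.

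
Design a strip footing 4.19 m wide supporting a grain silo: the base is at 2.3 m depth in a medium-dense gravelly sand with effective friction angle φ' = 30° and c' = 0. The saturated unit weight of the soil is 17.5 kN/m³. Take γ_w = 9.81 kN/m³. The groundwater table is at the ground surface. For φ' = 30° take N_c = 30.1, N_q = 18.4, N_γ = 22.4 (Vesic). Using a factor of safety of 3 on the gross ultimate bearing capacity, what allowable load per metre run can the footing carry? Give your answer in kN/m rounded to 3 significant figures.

Water table at ground surface, so effective unit weight γ' = 17.5 − 9.81 = 7.69 kN/m³ is used throughout; overburden q = 7.69 × 2.3 = 17.687 kPa; the same γ' applies in the ½γBN_γ term.
Surcharge term q·N_q = 17.687 × 18.4 = 325.44 kPa; self-weight term 0.5·γ·B·N_γ = 0.5 × 7.69 × 4.19 × 22.4 = 360.88 kPa.
q_ult = 325.44 + 360.88 = 686.32 kPa.
Gross allowable pressure q_all = 686.32 / 3 = 228.77 kPa.
Allowable wall load = q_all × B = 228.77 × 4.19 = 958.56 kN per metre run.

≈ 959 kN/m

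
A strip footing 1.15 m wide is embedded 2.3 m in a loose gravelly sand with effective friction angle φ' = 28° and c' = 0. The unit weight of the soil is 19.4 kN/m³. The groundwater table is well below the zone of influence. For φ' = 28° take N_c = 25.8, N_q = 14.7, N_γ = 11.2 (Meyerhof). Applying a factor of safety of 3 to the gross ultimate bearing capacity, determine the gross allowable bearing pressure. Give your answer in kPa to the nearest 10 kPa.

q_all ≈ 260 kPa

Effective surcharge at the founding depth q = γ·D_f = 19.4 × 2.3 = 44.62 kPa.
q_ult = q·N_q + 0.5·γ·B·N_γ
     = 44.62 × 14.7 + 0.5 × 19.4 × 1.15 × 11.2
     = 655.91 + 124.94 = 780.85 kPa.
q_all = q_ult / FS = 780.85 / 3 = 260.28 kPa.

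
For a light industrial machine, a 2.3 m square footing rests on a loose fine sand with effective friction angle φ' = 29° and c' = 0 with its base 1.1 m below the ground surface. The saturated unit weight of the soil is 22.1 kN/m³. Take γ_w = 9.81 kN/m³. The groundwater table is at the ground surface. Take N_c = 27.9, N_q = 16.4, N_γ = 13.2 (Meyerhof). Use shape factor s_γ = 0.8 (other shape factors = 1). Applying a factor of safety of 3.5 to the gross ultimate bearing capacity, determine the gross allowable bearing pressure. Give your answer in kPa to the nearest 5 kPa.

With the water table at the surface the whole profile is submerged: γ' = 22.1 − 9.81 = 12.29 kN/m³, so q = γ'·D_f = 13.519 kPa; the same γ' applies in the ½γBN_γ term.
q_ult = q·N_q + 0.5·γ·B·N_γ·s_γ
     = 13.519 × 16.4 + 0.5 × 12.29 × 2.3 × 13.2 × 0.8
     = 221.71 + 149.25 = 370.96 kPa.
q_all = q_ult / FS = 370.96 / 3.5 = 105.99 kPa.

q_all ≈ 105 kPa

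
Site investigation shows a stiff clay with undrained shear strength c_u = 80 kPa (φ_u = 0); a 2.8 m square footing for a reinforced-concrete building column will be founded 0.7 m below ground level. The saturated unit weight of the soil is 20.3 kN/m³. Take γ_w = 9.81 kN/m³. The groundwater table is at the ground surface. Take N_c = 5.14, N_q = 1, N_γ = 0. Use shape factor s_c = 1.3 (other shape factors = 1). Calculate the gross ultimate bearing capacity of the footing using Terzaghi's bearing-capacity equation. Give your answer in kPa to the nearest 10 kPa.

q_ult ≈ 540 kPa

With the water table at the surface the whole profile is submerged: γ' = 20.3 − 9.81 = 10.49 kN/m³, so q = γ'·D_f = 7.343 kPa.
q_ult = c·N_c·s_c + q·N_q
     = 80 × 5.14 × 1.3 + 7.343 × 1
     = 534.56 + 7.343 = 541.9 kPa.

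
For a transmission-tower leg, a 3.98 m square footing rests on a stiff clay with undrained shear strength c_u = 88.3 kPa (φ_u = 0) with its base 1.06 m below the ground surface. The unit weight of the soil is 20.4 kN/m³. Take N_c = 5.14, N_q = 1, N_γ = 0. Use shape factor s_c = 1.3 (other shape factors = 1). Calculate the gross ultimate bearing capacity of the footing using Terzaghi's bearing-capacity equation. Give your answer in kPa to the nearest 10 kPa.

Effective surcharge at the founding depth q = γ·D_f = 20.4 × 1.06 = 21.624 kPa.
q_ult = c·N_c·s_c + q·N_q
     = 88.3 × 5.14 × 1.3 + 21.624 × 1
     = 590.02 + 21.624 = 611.64 kPa.

q_ult ≈ 610 kPa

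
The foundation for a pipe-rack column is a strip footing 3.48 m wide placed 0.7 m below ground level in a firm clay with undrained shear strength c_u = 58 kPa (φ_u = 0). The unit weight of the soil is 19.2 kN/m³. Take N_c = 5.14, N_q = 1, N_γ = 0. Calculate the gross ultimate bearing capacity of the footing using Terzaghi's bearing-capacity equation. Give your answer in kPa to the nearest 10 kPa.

q_ult ≈ 310 kPa

q = γ·D_f = 19.2 × 0.7 = 13.44 kPa.
c·N_c = 58 × 5.14 = 298.12 kPa
q·N_q = 13.44 × 1 = 13.44 kPa
q_ult = 298.12 + 13.44 = 311.56 kPa.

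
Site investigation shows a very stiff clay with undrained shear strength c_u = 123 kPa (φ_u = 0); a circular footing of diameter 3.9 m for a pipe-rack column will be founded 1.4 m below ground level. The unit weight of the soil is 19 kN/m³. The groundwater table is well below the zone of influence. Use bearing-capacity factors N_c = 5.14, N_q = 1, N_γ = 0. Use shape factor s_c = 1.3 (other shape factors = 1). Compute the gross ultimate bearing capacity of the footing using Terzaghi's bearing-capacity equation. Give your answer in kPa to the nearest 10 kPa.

q_ult ≈ 850 kPa

q = γ·D_f = 19 × 1.4 = 26.6 kPa.
c·N_c·s_c = 123 × 5.14 × 1.3 = 821.89 kPa
q·N_q = 26.6 × 1 = 26.6 kPa
q_ult = 821.89 + 26.6 = 848.49 kPa.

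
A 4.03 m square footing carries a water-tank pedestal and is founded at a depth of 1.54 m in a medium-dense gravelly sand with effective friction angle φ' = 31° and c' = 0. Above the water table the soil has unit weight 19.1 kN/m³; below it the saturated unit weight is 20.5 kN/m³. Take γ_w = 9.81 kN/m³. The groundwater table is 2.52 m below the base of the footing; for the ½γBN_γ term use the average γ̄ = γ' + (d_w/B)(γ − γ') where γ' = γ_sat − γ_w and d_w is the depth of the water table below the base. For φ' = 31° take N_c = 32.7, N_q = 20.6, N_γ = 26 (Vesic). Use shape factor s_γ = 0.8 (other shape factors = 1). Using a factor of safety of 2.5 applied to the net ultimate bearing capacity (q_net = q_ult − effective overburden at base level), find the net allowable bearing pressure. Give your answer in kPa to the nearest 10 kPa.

q = γ·D_f = 19.1 × 1.54 = 29.414 kPa.
γ' = 10.69 kN/m³; averaging over the depth B below the base, γ̄ = γ' + (d_w/B)(γ − γ') = 15.949 kN/m³.
q·N_q = 29.414 × 20.6 = 605.93 kPa
0.5·γ·B·N_γ·s_γ = 0.5 × 15.949 × 4.03 × 26 × 0.8 = 668.45 kPa
q_ult = 605.93 + 668.45 = 1274.4 kPa.
Net ultimate: q_net = 1274.4 − 29.414 = 1245 kPa.
q_all(net) = 1245 / 2.5 = 497.99 kPa.

q_all(net) ≈ 500 kPa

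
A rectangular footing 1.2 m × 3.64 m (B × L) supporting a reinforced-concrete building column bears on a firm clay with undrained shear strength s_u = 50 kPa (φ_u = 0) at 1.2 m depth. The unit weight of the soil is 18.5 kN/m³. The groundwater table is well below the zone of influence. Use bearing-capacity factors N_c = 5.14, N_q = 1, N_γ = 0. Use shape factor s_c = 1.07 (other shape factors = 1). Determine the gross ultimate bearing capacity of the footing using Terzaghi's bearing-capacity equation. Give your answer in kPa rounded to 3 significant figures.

q = γ·D_f = 18.5 × 1.2 = 22.2 kPa.
c·N_c·s_c = 50 × 5.14 × 1.07 = 274.99 kPa
q·N_q = 22.2 × 1 = 22.2 kPa
q_ult = 274.99 + 22.2 = 297.19 kPa.

q_ult ≈ 297 kPa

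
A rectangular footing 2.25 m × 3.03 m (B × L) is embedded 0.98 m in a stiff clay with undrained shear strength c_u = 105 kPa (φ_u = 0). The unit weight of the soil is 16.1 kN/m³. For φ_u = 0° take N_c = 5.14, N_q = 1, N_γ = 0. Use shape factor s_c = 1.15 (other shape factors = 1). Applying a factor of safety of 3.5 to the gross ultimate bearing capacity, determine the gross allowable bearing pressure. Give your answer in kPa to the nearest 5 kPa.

Overburden at base level: q = 16.1 × 0.98 = 15.778 kPa.
Cohesion term c·N_c·s_c = 105 × 5.14 × 1.15 = 620.65 kPa; surcharge term q·N_q = 15.778 × 1 = 15.778 kPa.
q_ult = 620.65 + 15.778 = 636.43 kPa.
q_all = q_ult / FS = 636.43 / 3.5 = 181.84 kPa.

q_all ≈ 180 kPa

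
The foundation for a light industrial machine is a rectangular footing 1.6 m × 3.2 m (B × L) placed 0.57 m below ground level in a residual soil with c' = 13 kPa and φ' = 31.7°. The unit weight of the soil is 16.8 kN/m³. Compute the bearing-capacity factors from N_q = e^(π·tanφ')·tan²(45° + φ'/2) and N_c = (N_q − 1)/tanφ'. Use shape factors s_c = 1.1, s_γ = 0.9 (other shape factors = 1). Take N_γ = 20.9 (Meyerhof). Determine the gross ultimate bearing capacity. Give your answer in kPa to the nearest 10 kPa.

tan31.7° = 0.6176, so N_q = e^(π×0.6176)·tan²(60.85°) = 6.961 × 3.215 = 22.38.
N_c = (22.38 − 1)/tan31.7° = 34.61.
q = γ·D_f = 16.8 × 0.57 = 9.576 kPa.
c·N_c·s_c = 13 × 34.612 × 1.1 = 494.95 kPa
q·N_q = 9.576 × 22.377 = 214.28 kPa
0.5·γ·B·N_γ·s_γ = 0.5 × 16.8 × 1.6 × 20.9 × 0.9 = 252.81 kPa
q_ult = 494.95 + 214.28 + 252.81 = 962.04 kPa.

q_ult ≈ 960 kPa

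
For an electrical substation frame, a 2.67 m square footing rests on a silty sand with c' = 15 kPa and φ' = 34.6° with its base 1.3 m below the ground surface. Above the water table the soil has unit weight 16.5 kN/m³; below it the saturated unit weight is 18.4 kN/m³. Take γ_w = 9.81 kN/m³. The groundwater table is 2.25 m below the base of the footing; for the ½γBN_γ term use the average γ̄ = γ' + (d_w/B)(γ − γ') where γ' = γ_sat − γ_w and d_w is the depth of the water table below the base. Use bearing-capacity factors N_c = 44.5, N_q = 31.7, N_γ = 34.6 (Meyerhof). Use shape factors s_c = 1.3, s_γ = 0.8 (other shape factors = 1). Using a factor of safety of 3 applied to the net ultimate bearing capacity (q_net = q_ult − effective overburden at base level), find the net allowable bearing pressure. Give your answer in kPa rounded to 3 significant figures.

q_all(net) ≈ 697 kPa

q = γ·D_f = 16.5 × 1.3 = 21.45 kPa.
γ' = 8.59 kN/m³; averaging over the depth B below the base, γ̄ = γ' + (d_w/B)(γ − γ') = 15.256 kN/m³.
c·N_c·s_c = 15 × 44.5 × 1.3 = 867.75 kPa
q·N_q = 21.45 × 31.7 = 679.96 kPa
0.5·γ·B·N_γ·s_γ = 0.5 × 15.256 × 2.67 × 34.6 × 0.8 = 563.74 kPa
q_ult = 867.75 + 679.96 + 563.74 = 2111.5 kPa.
Net ultimate: q_net = 2111.5 − 21.45 = 2090 kPa.
q_all(net) = 2090 / 3 = 696.67 kPa.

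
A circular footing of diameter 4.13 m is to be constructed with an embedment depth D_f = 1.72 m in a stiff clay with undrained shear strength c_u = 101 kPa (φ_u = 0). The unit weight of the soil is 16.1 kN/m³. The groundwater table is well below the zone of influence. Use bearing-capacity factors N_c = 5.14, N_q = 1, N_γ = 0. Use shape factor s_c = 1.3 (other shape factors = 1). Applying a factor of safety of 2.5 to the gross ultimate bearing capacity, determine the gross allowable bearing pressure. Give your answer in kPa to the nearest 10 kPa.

Overburden at base level: q = 16.1 × 1.72 = 27.692 kPa.
Cohesion term c·N_c·s_c = 101 × 5.14 × 1.3 = 674.88 kPa; surcharge term q·N_q = 27.692 × 1 = 27.692 kPa.
q_ult = 674.88 + 27.692 = 702.57 kPa.
q_all = q_ult / FS = 702.57 / 2.5 = 281.03 kPa.

q_all ≈ 280 kPa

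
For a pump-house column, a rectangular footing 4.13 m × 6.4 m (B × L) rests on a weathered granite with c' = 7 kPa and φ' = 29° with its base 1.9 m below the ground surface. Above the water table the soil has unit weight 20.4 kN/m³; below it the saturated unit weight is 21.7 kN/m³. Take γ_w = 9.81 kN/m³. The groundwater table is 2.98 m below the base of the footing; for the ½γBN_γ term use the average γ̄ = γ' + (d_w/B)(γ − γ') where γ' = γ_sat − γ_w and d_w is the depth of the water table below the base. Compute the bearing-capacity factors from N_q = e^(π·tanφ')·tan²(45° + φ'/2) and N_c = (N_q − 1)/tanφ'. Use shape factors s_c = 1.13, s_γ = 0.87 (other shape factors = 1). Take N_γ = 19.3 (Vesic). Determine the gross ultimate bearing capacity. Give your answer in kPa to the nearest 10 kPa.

tan29° = 0.5543, so N_q = e^(π×0.5543)·tan²(59.5°) = 5.705 × 2.882 = 16.44.
N_c = (16.44 − 1)/tan29° = 27.86.
Overburden at base level: q = 20.4 × 1.9 = 38.76 kPa.
The water table is 2.98 m below the base (< B = 4.13 m), so the ½γBN_γ term uses γ̄ = γ' + (d_w/B)(γ − γ') = 11.89 + (2.98/4.13)(20.4 − 11.89) = 18.03 kN/m³.
Cohesion term c·N_c·s_c = 7 × 27.86 × 1.13 = 220.38 kPa; surcharge term q·N_q = 38.76 × 16.443 = 637.34 kPa; self-weight term 0.5·γ·B·N_γ·s_γ = 0.5 × 18.03 × 4.13 × 19.3 × 0.87 = 625.18 kPa.
q_ult = 220.38 + 637.34 + 625.18 = 1482.9 kPa.

q_ult ≈ 1480 kPa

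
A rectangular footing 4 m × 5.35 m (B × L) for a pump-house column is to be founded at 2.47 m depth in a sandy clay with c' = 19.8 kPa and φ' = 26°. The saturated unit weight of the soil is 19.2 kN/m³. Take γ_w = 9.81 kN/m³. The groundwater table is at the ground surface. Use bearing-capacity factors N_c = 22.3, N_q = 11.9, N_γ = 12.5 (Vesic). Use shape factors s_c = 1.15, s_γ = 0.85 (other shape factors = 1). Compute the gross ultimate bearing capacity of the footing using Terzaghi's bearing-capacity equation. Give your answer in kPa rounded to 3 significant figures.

q_ult ≈ 983 kPa

Water table at ground surface, so effective unit weight γ' = 19.2 − 9.81 = 9.39 kN/m³ is used throughout; overburden q = 9.39 × 2.47 = 23.193 kPa; the same γ' applies in the ½γBN_γ term.
Cohesion term c·N_c·s_c = 19.8 × 22.3 × 1.15 = 507.77 kPa; surcharge term q·N_q = 23.193 × 11.9 = 276 kPa; self-weight term 0.5·γ·B·N_γ·s_γ = 0.5 × 9.39 × 4 × 12.5 × 0.85 = 199.54 kPa.
q_ult = 507.77 + 276 + 199.54 = 983.31 kPa.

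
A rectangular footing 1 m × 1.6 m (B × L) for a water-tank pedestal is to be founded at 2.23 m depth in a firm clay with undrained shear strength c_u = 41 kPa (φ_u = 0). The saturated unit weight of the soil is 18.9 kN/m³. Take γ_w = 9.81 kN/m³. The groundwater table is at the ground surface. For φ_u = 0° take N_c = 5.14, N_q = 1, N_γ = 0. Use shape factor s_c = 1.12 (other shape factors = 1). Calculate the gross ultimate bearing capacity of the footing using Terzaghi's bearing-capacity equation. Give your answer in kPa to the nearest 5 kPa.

γ' = 18.9 − 9.81 = 9.09 kN/m³ (submerged throughout). q = 9.09 × 2.23 = 20.271 kPa.
c·N_c·s_c = 41 × 5.14 × 1.12 = 236.03 kPa
q·N_q = 20.271 × 1 = 20.271 kPa
q_ult = 236.03 + 20.271 = 256.3 kPa.

q_ult ≈ 255 kPa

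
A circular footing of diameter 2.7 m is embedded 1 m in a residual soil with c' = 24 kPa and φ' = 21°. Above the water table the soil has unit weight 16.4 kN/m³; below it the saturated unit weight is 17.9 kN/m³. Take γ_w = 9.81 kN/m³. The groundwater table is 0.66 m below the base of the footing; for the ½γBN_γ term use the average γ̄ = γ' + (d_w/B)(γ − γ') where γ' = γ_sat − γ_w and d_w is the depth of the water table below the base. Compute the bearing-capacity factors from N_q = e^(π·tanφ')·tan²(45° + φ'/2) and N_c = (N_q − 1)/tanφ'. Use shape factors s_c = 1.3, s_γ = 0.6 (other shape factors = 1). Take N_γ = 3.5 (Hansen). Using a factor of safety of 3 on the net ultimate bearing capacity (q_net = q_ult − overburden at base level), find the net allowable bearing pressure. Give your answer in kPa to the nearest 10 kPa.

q_all(net) ≈ 210 kPa

N_q = e^(π·tan21°)·tan²(55.5°) = 7.07; N_c = (N_q − 1)/tanφ' = 15.81.
Overburden at base level: q = 16.4 × 1 = 16.4 kPa.
The water table is 0.66 m below the base (< B = 2.7 m), so the ½γBN_γ term uses γ̄ = γ' + (d_w/B)(γ − γ') = 8.09 + (0.66/2.7)(16.4 − 8.09) = 10.121 kN/m³.
Cohesion term c·N_c·s_c = 24 × 15.815 × 1.3 = 493.42 kPa; surcharge term q·N_q = 16.4 × 7.0708 = 115.96 kPa; self-weight term 0.5·γ·B·N_γ·s_γ = 0.5 × 10.121 × 2.7 × 3.5 × 0.6 = 28.694 kPa.
q_ult = 493.42 + 115.96 + 28.694 = 638.08 kPa.
q_net = 638.08 − 16.4 = 621.68 kPa.
q_all(net) = 621.68 / 3 = 207.23 kPa.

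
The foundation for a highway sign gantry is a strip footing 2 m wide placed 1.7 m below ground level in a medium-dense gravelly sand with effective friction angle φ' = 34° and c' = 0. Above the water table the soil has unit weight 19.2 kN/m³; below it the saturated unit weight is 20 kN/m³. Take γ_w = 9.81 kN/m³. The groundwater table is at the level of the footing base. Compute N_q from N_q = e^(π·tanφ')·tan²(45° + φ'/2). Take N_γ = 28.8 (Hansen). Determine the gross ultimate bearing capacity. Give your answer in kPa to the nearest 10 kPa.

tan34° = 0.6745, so N_q = e^(π×0.6745)·tan²(62°) = 8.323 × 3.537 = 29.44.
Effective surcharge at the founding depth q = γ·D_f = 19.2 × 1.7 = 32.64 kPa.
The water table coincides with the base, so in the self-weight term γ → γ' = 10.19 kN/m³.
q_ult = q·N_q + 0.5·γ·B·N_γ
     = 32.64 × 29.44 + 0.5 × 10.19 × 2 × 28.8
     = 960.91 + 293.47 = 1254.4 kPa.

q_ult ≈ 1250 kPa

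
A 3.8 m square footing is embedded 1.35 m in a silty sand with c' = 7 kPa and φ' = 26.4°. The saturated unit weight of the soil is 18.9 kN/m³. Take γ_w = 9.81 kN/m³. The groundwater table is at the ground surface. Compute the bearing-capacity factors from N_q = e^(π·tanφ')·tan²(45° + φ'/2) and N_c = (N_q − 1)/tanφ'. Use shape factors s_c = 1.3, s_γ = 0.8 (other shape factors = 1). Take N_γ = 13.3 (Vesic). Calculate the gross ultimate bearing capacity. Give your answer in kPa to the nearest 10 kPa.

q_ult ≈ 540 kPa

tan26.4° = 0.4964, so N_q = e^(π×0.4964)·tan²(58.2°) = 4.756 × 2.601 = 12.37.
N_c = (12.37 − 1)/tan26.4° = 22.91.
γ' = 18.9 − 9.81 = 9.09 kN/m³ (submerged throughout). q = 9.09 × 1.35 = 12.271 kPa; the same γ' applies in the ½γBN_γ term.
c·N_c·s_c = 7 × 22.91 × 1.3 = 208.48 kPa
q·N_q = 12.271 × 12.373 = 151.83 kPa
0.5·γ·B·N_γ·s_γ = 0.5 × 9.09 × 3.8 × 13.3 × 0.8 = 183.76 kPa
q_ult = 208.48 + 151.83 + 183.76 = 544.08 kPa.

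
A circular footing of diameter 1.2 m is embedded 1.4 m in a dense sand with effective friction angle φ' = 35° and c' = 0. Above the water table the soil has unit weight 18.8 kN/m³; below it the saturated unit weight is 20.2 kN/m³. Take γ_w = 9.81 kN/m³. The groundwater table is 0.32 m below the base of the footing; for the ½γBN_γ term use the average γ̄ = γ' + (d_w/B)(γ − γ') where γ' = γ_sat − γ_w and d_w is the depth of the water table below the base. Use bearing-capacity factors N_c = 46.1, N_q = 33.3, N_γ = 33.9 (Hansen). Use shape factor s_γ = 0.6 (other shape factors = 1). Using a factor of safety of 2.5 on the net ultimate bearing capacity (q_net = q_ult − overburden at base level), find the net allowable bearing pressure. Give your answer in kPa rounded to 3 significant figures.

Overburden at base level: q = 18.8 × 1.4 = 26.32 kPa.
The water table is 0.32 m below the base (< B = 1.2 m), so the ½γBN_γ term uses γ̄ = γ' + (d_w/B)(γ − γ') = 10.39 + (0.32/1.2)(18.8 − 10.39) = 12.633 kN/m³.
Surcharge term q·N_q = 26.32 × 33.3 = 876.46 kPa; self-weight term 0.5·γ·B·N_γ·s_γ = 0.5 × 12.633 × 1.2 × 33.9 × 0.6 = 154.17 kPa.
q_ult = 876.46 + 154.17 = 1030.6 kPa.
q_net = 1030.6 − 26.32 = 1004.3 kPa.
q_all(net) = 1004.3 / 2.5 = 401.72 kPa.

q_all(net) ≈ 402 kPa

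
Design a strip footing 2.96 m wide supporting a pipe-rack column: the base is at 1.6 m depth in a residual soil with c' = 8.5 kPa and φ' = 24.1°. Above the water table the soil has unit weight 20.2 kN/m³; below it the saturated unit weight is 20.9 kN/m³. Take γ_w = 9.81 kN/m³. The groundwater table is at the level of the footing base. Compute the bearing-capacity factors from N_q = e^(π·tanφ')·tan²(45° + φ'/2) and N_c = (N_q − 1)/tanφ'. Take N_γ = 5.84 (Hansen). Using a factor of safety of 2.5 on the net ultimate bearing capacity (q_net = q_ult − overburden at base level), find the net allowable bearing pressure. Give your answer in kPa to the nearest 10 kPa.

q_all(net) ≈ 220 kPa

N_q = e^(π·tan24.1°)·tan²(57.05°) = 9.7; N_c = (N_q − 1)/tanφ' = 19.46.
q = γ·D_f = 20.2 × 1.6 = 32.32 kPa.
For the ½γBN_γ term take γ' = 20.9 − 9.81 = 11.09 kN/m³ (soil below base is submerged).
c·N_c = 8.5 × 19.458 = 165.39 kPa
q·N_q = 32.32 × 9.7038 = 313.63 kPa
0.5·γ·B·N_γ = 0.5 × 11.09 × 2.96 × 5.84 = 95.853 kPa
q_ult = 165.39 + 313.63 + 95.853 = 574.87 kPa.
q_net = 574.87 − 32.32 = 542.55 kPa.
q_all(net) = 542.55 / 2.5 = 217.02 kPa.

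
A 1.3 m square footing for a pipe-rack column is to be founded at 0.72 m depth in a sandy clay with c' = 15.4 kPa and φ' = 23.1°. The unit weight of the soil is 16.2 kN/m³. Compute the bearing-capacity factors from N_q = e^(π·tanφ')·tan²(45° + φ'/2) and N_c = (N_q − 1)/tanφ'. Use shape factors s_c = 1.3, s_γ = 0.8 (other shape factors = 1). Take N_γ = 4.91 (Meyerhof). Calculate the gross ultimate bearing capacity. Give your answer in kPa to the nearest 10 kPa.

q_ult ≈ 510 kPa

tan23.1° = 0.4265, so N_q = e^(π×0.4265)·tan²(56.55°) = 3.819 × 2.291 = 8.75.
N_c = (8.75 − 1)/tan23.1° = 18.17.
Overburden at base level: q = 16.2 × 0.72 = 11.664 kPa.
Cohesion term c·N_c·s_c = 15.4 × 18.171 × 1.3 = 363.78 kPa; surcharge term q·N_q = 11.664 × 8.7506 = 102.07 kPa; self-weight term 0.5·γ·B·N_γ·s_γ = 0.5 × 16.2 × 1.3 × 4.91 × 0.8 = 41.362 kPa.
q_ult = 363.78 + 102.07 + 41.362 = 507.21 kPa.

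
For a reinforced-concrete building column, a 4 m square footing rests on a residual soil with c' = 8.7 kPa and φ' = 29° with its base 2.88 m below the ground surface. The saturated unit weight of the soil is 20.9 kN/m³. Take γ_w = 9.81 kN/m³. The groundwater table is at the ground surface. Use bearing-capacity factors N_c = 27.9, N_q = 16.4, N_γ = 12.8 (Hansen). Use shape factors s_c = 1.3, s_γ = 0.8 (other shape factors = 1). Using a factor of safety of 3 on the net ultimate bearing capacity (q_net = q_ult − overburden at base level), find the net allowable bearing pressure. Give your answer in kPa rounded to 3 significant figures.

Water table at ground surface, so effective unit weight γ' = 20.9 − 9.81 = 11.09 kN/m³ is used throughout; overburden q = 11.09 × 2.88 = 31.939 kPa; the same γ' applies in the ½γBN_γ term.
Cohesion term c·N_c·s_c = 8.7 × 27.9 × 1.3 = 315.55 kPa; surcharge term q·N_q = 31.939 × 16.4 = 523.8 kPa; self-weight term 0.5·γ·B·N_γ·s_γ = 0.5 × 11.09 × 4 × 12.8 × 0.8 = 227.12 kPa.
q_ult = 315.55 + 523.8 + 227.12 = 1066.5 kPa.
q_net = 1066.5 − 31.939 = 1034.5 kPa.
q_all(net) = 1034.5 / 3 = 344.85 kPa.

q_all(net) ≈ 345 kPa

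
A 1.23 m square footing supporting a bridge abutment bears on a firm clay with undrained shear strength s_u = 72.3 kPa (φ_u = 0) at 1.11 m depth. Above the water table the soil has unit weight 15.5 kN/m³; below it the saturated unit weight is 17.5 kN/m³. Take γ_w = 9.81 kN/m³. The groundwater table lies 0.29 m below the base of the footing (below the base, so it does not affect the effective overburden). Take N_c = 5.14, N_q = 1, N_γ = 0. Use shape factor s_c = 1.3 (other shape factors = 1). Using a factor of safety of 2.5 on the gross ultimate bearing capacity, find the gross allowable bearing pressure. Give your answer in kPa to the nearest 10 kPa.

q_all ≈ 200 kPa

Overburden at base level: q = 15.5 × 1.11 = 17.205 kPa.
Cohesion term c·N_c·s_c = 72.3 × 5.14 × 1.3 = 483.11 kPa; surcharge term q·N_q = 17.205 × 1 = 17.205 kPa.
q_ult = 483.11 + 17.205 = 500.31 kPa.
q_all = 500.31 / 2.5 = 200.13 kPa.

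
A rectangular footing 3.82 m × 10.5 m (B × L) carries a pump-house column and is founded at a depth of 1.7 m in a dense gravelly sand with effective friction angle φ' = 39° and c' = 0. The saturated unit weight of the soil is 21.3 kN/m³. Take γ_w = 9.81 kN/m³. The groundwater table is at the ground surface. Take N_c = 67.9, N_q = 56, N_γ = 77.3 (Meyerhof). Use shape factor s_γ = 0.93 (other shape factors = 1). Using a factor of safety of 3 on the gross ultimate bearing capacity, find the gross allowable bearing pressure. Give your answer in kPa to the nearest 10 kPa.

With the water table at the surface the whole profile is submerged: γ' = 21.3 − 9.81 = 11.49 kN/m³, so q = γ'·D_f = 19.533 kPa; the same γ' applies in the ½γBN_γ term.
q_ult = q·N_q + 0.5·γ·B·N_γ·s_γ
     = 19.533 × 56 + 0.5 × 11.49 × 3.82 × 77.3 × 0.93
     = 1093.8 + 1577.7 = 2671.5 kPa.
q_all = 2671.5 / 3 = 890.51 kPa.

q_all ≈ 890 kPa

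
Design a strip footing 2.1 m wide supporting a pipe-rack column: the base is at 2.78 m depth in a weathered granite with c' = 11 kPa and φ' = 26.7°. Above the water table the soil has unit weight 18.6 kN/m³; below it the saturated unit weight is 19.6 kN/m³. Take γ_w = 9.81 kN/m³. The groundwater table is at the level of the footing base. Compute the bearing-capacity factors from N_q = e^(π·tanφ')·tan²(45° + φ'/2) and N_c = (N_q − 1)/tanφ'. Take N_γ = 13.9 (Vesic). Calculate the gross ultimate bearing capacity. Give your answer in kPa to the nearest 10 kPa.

tan26.7° = 0.5029, so N_q = e^(π×0.5029)·tan²(58.35°) = 4.855 × 2.632 = 12.78.
N_c = (12.78 − 1)/tan26.7° = 23.42.
Overburden at base level: q = 18.6 × 2.78 = 51.708 kPa.
Below the base the soil is submerged, so the ½γBN_γ term uses γ' = 19.6 − 9.81 = 9.79 kN/m³.
Cohesion term c·N_c = 11 × 23.419 = 257.6 kPa; surcharge term q·N_q = 51.708 × 12.778 = 660.74 kPa; self-weight term 0.5·γ·B·N_γ = 0.5 × 9.79 × 2.1 × 13.9 = 142.89 kPa.
q_ult = 257.6 + 660.74 + 142.89 = 1061.2 kPa.

q_ult ≈ 1060 kPa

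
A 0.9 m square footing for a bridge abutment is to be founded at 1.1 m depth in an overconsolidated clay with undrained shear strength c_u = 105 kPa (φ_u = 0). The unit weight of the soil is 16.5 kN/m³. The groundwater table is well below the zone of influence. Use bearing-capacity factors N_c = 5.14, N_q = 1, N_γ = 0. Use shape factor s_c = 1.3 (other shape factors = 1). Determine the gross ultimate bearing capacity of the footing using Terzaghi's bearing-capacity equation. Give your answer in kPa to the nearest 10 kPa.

q_ult ≈ 720 kPa

Overburden at base level: q = 16.5 × 1.1 = 18.15 kPa.
Cohesion term c·N_c·s_c = 105 × 5.14 × 1.3 = 701.61 kPa; surcharge term q·N_q = 18.15 × 1 = 18.15 kPa.
q_ult = 701.61 + 18.15 = 719.76 kPa.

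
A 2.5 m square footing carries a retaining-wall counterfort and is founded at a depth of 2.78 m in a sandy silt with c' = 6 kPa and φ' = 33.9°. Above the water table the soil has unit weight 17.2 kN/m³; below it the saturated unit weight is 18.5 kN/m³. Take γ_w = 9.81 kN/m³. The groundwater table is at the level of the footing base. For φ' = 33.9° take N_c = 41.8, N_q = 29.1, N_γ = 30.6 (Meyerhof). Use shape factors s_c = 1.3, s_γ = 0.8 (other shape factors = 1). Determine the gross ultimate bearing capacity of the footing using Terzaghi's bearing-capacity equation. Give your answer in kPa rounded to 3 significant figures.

Effective surcharge at the founding depth q = γ·D_f = 17.2 × 2.78 = 47.816 kPa.
The water table coincides with the base, so in the self-weight term γ → γ' = 8.69 kN/m³.
q_ult = c·N_c·s_c + q·N_q + 0.5·γ·B·N_γ·s_γ
     = 6 × 41.8 × 1.3 + 47.816 × 29.1 + 0.5 × 8.69 × 2.5 × 30.6 × 0.8
     = 326.04 + 1391.4 + 265.91 = 1983.4 kPa.

q_ult ≈ 1980 kPa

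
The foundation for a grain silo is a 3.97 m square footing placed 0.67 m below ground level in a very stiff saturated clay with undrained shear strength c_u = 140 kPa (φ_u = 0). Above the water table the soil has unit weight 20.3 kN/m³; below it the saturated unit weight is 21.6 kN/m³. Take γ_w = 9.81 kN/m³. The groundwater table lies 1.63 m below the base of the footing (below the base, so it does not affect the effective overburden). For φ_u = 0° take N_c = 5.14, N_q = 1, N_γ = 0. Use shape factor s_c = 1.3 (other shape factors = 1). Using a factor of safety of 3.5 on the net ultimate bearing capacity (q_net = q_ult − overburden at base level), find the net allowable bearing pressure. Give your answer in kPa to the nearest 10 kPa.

Effective surcharge at the founding depth q = γ·D_f = 20.3 × 0.67 = 13.601 kPa.
q_ult = c·N_c·s_c + q·N_q
     = 140 × 5.14 × 1.3 + 13.601 × 1
     = 935.48 + 13.601 = 949.08 kPa.
q_net = 949.08 − 13.601 = 935.48 kPa.
q_all(net) = 935.48 / 3.5 = 267.28 kPa.

q_all(net) ≈ 270 kPa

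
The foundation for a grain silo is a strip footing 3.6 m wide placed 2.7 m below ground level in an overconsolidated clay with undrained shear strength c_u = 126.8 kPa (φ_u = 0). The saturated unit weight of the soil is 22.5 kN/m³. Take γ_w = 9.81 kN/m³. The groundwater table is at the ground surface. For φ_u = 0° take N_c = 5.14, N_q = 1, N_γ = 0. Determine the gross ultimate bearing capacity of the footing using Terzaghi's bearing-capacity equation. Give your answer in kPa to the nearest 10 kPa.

q_ult ≈ 690 kPa

Water table at ground surface, so effective unit weight γ' = 22.5 − 9.81 = 12.69 kN/m³ is used throughout; overburden q = 12.69 × 2.7 = 34.263 kPa.
Cohesion term c·N_c = 126.8 × 5.14 = 651.75 kPa; surcharge term q·N_q = 34.263 × 1 = 34.263 kPa.
q_ult = 651.75 + 34.263 = 686.01 kPa.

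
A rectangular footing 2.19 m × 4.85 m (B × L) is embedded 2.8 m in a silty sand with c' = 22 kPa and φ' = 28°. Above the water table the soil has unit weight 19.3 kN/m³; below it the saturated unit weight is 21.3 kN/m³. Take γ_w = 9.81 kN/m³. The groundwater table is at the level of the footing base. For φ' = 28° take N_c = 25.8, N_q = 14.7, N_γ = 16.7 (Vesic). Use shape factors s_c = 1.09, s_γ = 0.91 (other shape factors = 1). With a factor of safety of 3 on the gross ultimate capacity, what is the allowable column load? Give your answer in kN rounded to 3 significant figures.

P_all ≈ 5680 kN

Overburden at base level: q = 19.3 × 2.8 = 54.04 kPa.
Below the base the soil is submerged, so the ½γBN_γ term uses γ' = 21.3 − 9.81 = 11.49 kN/m³.
Cohesion term c·N_c·s_c = 22 × 25.8 × 1.09 = 618.68 kPa; surcharge term q·N_q = 54.04 × 14.7 = 794.39 kPa; self-weight term 0.5·γ·B·N_γ·s_γ = 0.5 × 11.49 × 2.19 × 16.7 × 0.91 = 191.2 kPa.
q_ult = 618.68 + 794.39 + 191.2 = 1604.3 kPa.
Gross allowable pressure q_all = 1604.3 / 3 = 534.76 kPa.
Footing area = 10.6215 m², so allowable column load = 534.76 × 10.6215 = 5679.9 kN.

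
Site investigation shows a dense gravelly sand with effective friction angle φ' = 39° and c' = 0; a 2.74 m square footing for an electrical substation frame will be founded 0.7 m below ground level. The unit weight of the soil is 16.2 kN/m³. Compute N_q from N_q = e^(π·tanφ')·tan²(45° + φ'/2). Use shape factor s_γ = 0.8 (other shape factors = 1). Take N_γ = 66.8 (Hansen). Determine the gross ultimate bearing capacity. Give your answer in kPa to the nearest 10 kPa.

q_ult ≈ 1820 kPa

tan39° = 0.8098, so N_q = e^(π×0.8098)·tan²(64.5°) = 12.731 × 4.395 = 55.96.
Effective surcharge at the founding depth q = γ·D_f = 16.2 × 0.7 = 11.34 kPa.
q_ult = q·N_q + 0.5·γ·B·N_γ·s_γ
     = 11.34 × 55.957 + 0.5 × 16.2 × 2.74 × 66.8 × 0.8
     = 634.56 + 1186 = 1820.6 kPa.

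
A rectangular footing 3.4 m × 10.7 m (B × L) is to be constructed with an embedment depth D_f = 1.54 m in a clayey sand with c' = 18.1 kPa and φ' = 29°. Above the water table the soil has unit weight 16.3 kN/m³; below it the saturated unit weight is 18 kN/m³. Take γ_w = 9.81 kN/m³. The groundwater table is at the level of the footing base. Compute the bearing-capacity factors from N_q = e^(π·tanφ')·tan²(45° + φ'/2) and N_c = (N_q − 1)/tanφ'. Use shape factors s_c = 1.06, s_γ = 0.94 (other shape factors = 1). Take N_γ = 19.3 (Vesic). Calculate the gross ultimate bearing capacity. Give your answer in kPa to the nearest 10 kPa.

q_ult ≈ 1200 kPa

tan29° = 0.5543, so N_q = e^(π×0.5543)·tan²(59.5°) = 5.705 × 2.882 = 16.44.
N_c = (16.44 − 1)/tan29° = 27.86.
Overburden at base level: q = 16.3 × 1.54 = 25.102 kPa.
Below the base the soil is submerged, so the ½γBN_γ term uses γ' = 18 − 9.81 = 8.19 kN/m³.
Cohesion term c·N_c·s_c = 18.1 × 27.86 × 1.06 = 534.53 kPa; surcharge term q·N_q = 25.102 × 16.443 = 412.76 kPa; self-weight term 0.5·γ·B·N_γ·s_γ = 0.5 × 8.19 × 3.4 × 19.3 × 0.94 = 252.59 kPa.
q_ult = 534.53 + 412.76 + 252.59 = 1199.9 kPa.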